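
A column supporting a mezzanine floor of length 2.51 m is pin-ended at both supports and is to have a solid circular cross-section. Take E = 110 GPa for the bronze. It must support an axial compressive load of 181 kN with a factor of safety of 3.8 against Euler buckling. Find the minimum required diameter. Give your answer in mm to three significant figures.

Required P_cr = n·P = 3.8 × 181 = 687.8 kN
L_e = K·L = 1 × 2.51 = 2.510 m
Required I = P_cr·L_e²/(π²E) = 6.878×10^5 × 2.510² / (π² × 1.10×10^11) = 3.991×10^-6 m⁴
I_req = 3.991×10^6 mm⁴
Solid circle: I = πd⁴/64  ⇒  d = (64I/π)^(1/4) = (64×3.991×10^6/π)^(1/4) = 95.0 mm

d ≈ 95.0 mm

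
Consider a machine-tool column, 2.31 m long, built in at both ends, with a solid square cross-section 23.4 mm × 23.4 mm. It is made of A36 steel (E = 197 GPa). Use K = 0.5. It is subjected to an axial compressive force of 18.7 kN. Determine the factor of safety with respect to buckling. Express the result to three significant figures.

I = a⁴/12 = 23.4⁴/12 = 2.499×10^4 mm⁴
I = 2.499×10^4 mm⁴ = 2.499×10^-8 m⁴
Effective length L_e = K·L = 0.5 × 2.31 = 1.155 m
P_cr = π²EI / L_e² = π² × 197×10⁹ × 2.499×10^-8 / 1.155² = 3.642×10^4 N
Factor of safety n = P_cr / P = 36.415 / 18.7 = 1.95

n ≈ 1.95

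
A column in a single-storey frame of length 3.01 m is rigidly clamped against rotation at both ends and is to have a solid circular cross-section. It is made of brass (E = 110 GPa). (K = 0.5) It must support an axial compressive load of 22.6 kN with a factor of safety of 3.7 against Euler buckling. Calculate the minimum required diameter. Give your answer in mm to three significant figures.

Required P_cr = n·P = 3.7 × 22.6 = 83.62 kN
L_e = K·L = 0.5 × 3.01 = 1.505 m
Required I = P_cr·L_e²/(π²E) = 8.362×10^4 × 1.505² / (π² × 1.10×10^11) = 1.745×10^-7 m⁴
I_req = 1.745×10^5 mm⁴
Solid circle: I = πd⁴/64  ⇒  d = (64I/π)^(1/4) = (64×1.745×10^5/π)^(1/4) = 43.4 mm

d ≈ 43.4 mm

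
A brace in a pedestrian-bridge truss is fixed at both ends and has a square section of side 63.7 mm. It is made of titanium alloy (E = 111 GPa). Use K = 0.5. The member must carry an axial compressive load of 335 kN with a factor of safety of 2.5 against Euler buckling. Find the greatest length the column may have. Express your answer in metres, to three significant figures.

L_max ≈ 2.68 m

I = a⁴/12 = 63.7⁴/12 = 1.372×10^6 mm⁴
I = 1.372×10^-6 m⁴
Required critical load P_cr = n·P = 2.5 × 335 = 837.5 kN = 8.375×10^5 N
From P_cr = π²EI/(K·L)²:  L = (1/K)·√(π²EI/P_cr) = (1/0.5)·√(π²×1.11×10^11×1.372×10^-6/8.375×10^5)
L = 2.68 m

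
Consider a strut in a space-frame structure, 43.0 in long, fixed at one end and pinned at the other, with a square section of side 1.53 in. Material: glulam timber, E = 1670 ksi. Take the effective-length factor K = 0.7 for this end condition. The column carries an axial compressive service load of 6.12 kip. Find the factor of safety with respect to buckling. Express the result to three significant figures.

I = a⁴/12 = 1.53⁴/12 = 0.4567 in⁴
Effective length L_e = K·L = 0.7 × 43.0 = 30.10 in
P_cr = π²EI / L_e² = π² × 1670×10³ × 0.4567 / 30.10² = 8.307×10^3 lb
Factor of safety n = P_cr / P = 8.3074 / 6.12 = 1.36

n ≈ 1.36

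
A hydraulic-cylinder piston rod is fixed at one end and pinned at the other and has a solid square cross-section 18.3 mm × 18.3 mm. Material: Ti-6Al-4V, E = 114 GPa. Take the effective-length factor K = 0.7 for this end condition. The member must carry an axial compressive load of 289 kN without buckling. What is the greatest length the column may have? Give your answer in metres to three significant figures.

L_max ≈ 0.273 m

I = a⁴/12 = 18.3⁴/12 = 9.346×10^3 mm⁴
I = 9.346×10^-9 m⁴
At the buckling limit P_cr = P = 2.890×10^5 N
From P_cr = π²EI/(K·L)²:  L = (1/K)·√(π²EI/P_cr) = (1/0.7)·√(π²×1.14×10^11×9.346×10^-9/2.890×10^5)
L = 0.273 m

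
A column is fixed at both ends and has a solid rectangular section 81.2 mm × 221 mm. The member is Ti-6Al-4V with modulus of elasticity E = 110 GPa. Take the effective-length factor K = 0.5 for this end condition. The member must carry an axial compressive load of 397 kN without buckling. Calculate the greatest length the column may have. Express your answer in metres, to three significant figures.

L_max ≈ 10.4 m

Buckling occurs about the weak axis: I_min = h·b³/12 with b = 81.2 mm (the shorter side).
I_min = 221×81.2³/12 = 9.860×10^6 mm⁴
I = 9.860×10^-6 m⁴
At the buckling limit P_cr = P = 3.970×10^5 N
From P_cr = π²EI/(K·L)²:  L = (1/K)·√(π²EI/P_cr) = (1/0.5)·√(π²×1.10×10^11×9.860×10^-6/3.970×10^5)
L = 10.4 m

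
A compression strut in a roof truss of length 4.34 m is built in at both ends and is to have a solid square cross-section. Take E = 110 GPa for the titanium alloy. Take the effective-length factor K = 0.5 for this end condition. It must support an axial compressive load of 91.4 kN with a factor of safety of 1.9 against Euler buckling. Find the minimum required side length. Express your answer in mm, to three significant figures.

a ≈ 54.8 mm

Required P_cr = n·P = 1.9 × 91.4 = 173.7 kN
L_e = K·L = 0.5 × 4.34 = 2.170 m
Required I = P_cr·L_e²/(π²E) = 1.737×10^5 × 2.170² / (π² × 1.10×10^11) = 7.532×10^-7 m⁴
I_req = 7.532×10^5 mm⁴
Solid square: I = a⁴/12  ⇒  a = (12I)^(1/4) = (12×7.532×10^5)^(1/4) = 54.8 mm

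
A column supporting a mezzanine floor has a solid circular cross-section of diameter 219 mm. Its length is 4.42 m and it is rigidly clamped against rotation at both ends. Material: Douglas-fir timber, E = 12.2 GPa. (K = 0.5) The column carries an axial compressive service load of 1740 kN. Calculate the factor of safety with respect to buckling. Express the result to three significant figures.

I = πd⁴/64 = π×219⁴/64 = 1.129×10^8 mm⁴
I = 1.129×10^8 mm⁴ = 1.129×10^-4 m⁴
Effective length L_e = K·L = 0.5 × 4.42 = 2.210 m
P_cr = π²EI / L_e² = π² × 12.2×10⁹ × 1.129×10^-4 / 2.210² = 2.784×10^6 N
Factor of safety n = P_cr / P = 2783.7 / 1740 = 1.60

n ≈ 1.60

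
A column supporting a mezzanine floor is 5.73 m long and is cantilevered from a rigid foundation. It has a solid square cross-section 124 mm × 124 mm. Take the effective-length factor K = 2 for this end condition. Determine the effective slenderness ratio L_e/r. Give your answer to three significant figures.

I = a⁴/12 = 124⁴/12 = 1.970×10^7 mm⁴
A = 1.538×10^4 mm²;  r_min = √(I/A) = √(1.970×10^7/1.538×10^4) = 35.80 mm
L_e = K·L = 2 × 5.73 m = 11.46 m = 11460 mm
λ = L_e / r_min = 11460 / 35.80 = 320

λ ≈ 320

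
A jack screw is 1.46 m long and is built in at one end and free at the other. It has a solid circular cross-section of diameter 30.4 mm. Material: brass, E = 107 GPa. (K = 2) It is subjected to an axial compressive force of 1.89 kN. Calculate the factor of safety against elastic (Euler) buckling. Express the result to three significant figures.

n ≈ 2.75

I = πd⁴/64 = π×30.4⁴/64 = 4.192×10^4 mm⁴
I = 4.192×10^4 mm⁴ = 4.192×10^-8 m⁴
Effective length L_e = K·L = 2 × 1.46 = 2.920 m
P_cr = π²EI / L_e² = π² × 107×10⁹ × 4.192×10^-8 / 2.920² = 5.193×10^3 N
Factor of safety n = P_cr / P = 5.1926 / 1.89 = 2.75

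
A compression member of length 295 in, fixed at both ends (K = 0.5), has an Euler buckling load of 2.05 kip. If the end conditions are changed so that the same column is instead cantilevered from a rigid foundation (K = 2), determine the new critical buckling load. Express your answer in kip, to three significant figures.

P_cr ∝ 1/K², so P_cr,new = P_cr,old × (K_old/K_new)² = 2.05 × (0.5/2)²
= 2.05 × 0.06250 = 0.128 kip

P_cr ≈ 0.128 kip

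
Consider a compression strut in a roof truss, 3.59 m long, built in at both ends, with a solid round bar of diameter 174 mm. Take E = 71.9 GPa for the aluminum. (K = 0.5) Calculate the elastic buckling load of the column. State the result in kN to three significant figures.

I = πd⁴/64 = π×174⁴/64 = 4.500×10^7 mm⁴
I = 4.500×10^7 mm⁴ = 4.500×10^-5 m⁴
Effective length L_e = K·L = 0.5 × 3.59 = 1.795 m
P_cr = π²EI / L_e² = π² × 71.9×10⁹ × 4.500×10^-5 / 1.795² = 9.910×10^6 N

P_cr ≈ 9910 kN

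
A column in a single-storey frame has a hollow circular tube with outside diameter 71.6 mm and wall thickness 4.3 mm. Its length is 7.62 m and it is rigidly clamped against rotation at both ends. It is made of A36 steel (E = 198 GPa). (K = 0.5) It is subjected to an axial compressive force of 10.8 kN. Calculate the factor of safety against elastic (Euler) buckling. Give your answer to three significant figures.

Inner diameter d_i = 71.6 − 2×4.3 = 63.00 mm
I = π(d_o⁴ − d_i⁴)/64 = π(71.6⁴ − 63.00⁴)/64 = 5.168×10^5 mm⁴
I = 5.168×10^5 mm⁴ = 5.168×10^-7 m⁴
Effective length L_e = K·L = 0.5 × 7.62 = 3.810 m
P_cr = π²EI / L_e² = π² × 198×10⁹ × 5.168×10^-7 / 3.810² = 6.958×10^4 N
Factor of safety n = P_cr / P = 69.576 / 10.8 = 6.44

n ≈ 6.44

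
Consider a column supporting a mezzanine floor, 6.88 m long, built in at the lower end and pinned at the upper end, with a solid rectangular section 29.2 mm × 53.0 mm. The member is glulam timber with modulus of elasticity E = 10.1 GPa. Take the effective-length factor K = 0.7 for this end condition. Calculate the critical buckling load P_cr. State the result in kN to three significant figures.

Buckling occurs about the weak axis: I_min = h·b³/12 with b = 29.2 mm (the shorter side).
I_min = 53.0×29.2³/12 = 1.100×10^5 mm⁴
I = 1.100×10^5 mm⁴ = 1.100×10^-7 m⁴
Effective length L_e = K·L = 0.7 × 6.88 = 4.816 m
P_cr = π²EI / L_e² = π² × 10.1×10⁹ × 1.100×10^-7 / 4.816² = 472.6 N

P_cr ≈ 0.473 kN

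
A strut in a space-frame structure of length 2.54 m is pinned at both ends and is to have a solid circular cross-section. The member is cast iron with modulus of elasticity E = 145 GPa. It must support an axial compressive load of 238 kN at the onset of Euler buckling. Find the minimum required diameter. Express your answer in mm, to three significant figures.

d ≈ 68.4 mm

L_e = K·L = 1 × 2.54 = 2.540 m
Required I = P_cr·L_e²/(π²E) = 2.380×10^5 × 2.540² / (π² × 1.45×10^11) = 1.073×10^-6 m⁴
I_req = 1.073×10^6 mm⁴
Solid circle: I = πd⁴/64  ⇒  d = (64I/π)^(1/4) = (64×1.073×10^6/π)^(1/4) = 68.4 mm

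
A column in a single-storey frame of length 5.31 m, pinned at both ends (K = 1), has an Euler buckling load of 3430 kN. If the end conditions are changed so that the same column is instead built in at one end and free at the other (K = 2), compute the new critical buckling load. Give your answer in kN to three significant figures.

P_cr ≈ 858 kN

P_cr ∝ 1/K², so P_cr,new = P_cr,old × (K_old/K_new)² = 3430 × (1/2)²
= 3430 × 0.2500 = 858 kN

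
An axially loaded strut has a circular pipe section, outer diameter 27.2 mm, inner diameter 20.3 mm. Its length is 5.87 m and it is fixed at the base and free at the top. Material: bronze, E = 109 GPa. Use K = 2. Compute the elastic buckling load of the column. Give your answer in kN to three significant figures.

P_cr ≈ 0.145 kN

d_o = 27.2 mm, d_i = 20.3 mm
I = π(d_o⁴ − d_i⁴)/64 = π(27.2⁴ − 20.30⁴)/64 = 1.853×10^4 mm⁴
I = 1.853×10^4 mm⁴ = 1.853×10^-8 m⁴
Effective length L_e = K·L = 2 × 5.87 = 11.74 m
P_cr = π²EI / L_e² = π² × 109×10⁹ × 1.853×10^-8 / 11.74² = 144.7 N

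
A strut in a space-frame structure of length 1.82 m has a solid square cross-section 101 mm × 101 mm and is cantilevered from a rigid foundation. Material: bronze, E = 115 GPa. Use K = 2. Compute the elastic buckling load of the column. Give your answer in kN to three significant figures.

P_cr ≈ 743 kN

I = a⁴/12 = 101⁴/12 = 8.672×10^6 mm⁴
I = 8.672×10^6 mm⁴ = 8.672×10^-6 m⁴
Effective length L_e = K·L = 2 × 1.82 = 3.640 m
P_cr = π²EI / L_e² = π² × 115×10⁹ × 8.672×10^-6 / 3.640² = 7.428×10^5 N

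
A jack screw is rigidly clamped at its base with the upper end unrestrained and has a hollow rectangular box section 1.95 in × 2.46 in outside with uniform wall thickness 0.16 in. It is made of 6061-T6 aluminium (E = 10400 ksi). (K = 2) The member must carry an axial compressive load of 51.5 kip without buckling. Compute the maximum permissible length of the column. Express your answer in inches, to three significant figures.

L_max ≈ 19.3 in

Inner dimensions: h_i = 2.46 − 2×0.16 = 2.140 in, b_i = 1.95 − 2×0.16 = 1.630 in
Weak-axis I_min = (h_o·b_o³ − h_i·b_i³)/12 with b_o = 1.95, b_i = 1.630 in (shorter outer/inner sides).
I_min = (2.46×1.95³ − 2.140×1.630³)/12 = 0.7477 in⁴
At the buckling limit P_cr = P = 5.150×10^4 lb
From P_cr = π²EI/(K·L)²:  L = (1/K)·√(π²EI/P_cr) = (1/2)·√(π²×1.04×10^7×0.7477/5.150×10^4)
L = 19.3 in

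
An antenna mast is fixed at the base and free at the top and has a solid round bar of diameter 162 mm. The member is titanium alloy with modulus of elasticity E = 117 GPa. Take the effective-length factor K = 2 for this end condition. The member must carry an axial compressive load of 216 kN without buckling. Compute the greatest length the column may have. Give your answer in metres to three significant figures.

L_max ≈ 6.72 m

I = πd⁴/64 = π×162⁴/64 = 3.381×10^7 mm⁴
I = 3.381×10^-5 m⁴
At the buckling limit P_cr = P = 2.160×10^5 N
From P_cr = π²EI/(K·L)²:  L = (1/K)·√(π²EI/P_cr) = (1/2)·√(π²×1.17×10^11×3.381×10^-5/2.160×10^5)
L = 6.72 m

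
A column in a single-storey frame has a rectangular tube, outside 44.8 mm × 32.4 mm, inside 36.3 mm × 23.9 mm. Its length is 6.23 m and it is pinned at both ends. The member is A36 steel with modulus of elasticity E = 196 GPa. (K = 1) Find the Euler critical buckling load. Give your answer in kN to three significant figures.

Weak-axis I_min = (h_o·b_o³ − h_i·b_i³)/12 with b_o = 32.4, b_i = 23.90 mm (shorter outer/inner sides).
I_min = (44.8×32.4³ − 36.30×23.90³)/12 = 8.568×10^4 mm⁴
I = 8.568×10^4 mm⁴ = 8.568×10^-8 m⁴
Effective length L_e = K·L = 1 × 6.23 = 6.230 m
P_cr = π²EI / L_e² = π² × 196×10⁹ × 8.568×10^-8 / 6.230² = 4.270×10^3 N

P_cr ≈ 4.27 kN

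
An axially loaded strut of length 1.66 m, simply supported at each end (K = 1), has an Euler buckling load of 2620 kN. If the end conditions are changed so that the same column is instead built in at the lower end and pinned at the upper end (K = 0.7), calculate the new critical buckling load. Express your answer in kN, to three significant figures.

P_cr ≈ 5350 kN

P_cr ∝ 1/K², so P_cr,new = P_cr,old × (K_old/K_new)² = 2620 × (1/0.7)²
= 2620 × 2.041 = 5350 kN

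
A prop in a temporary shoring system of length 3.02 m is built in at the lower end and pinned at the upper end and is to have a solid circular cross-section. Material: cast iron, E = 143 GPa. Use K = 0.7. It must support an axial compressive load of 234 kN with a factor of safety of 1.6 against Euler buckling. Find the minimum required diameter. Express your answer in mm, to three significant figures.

d ≈ 70.1 mm

Required P_cr = n·P = 1.6 × 234 = 374.4 kN
L_e = K·L = 0.7 × 3.02 = 2.114 m
Required I = P_cr·L_e²/(π²E) = 3.744×10^5 × 2.114² / (π² × 1.43×10^11) = 1.186×10^-6 m⁴
I_req = 1.186×10^6 mm⁴
Solid circle: I = πd⁴/64  ⇒  d = (64I/π)^(1/4) = (64×1.186×10^6/π)^(1/4) = 70.1 mm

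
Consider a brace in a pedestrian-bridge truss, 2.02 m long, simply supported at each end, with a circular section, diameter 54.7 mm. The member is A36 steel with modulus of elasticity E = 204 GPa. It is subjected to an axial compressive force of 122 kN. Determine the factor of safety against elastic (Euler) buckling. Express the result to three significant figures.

I = πd⁴/64 = π×54.7⁴/64 = 4.395×10^5 mm⁴
I = 4.395×10^5 mm⁴ = 4.395×10^-7 m⁴
Effective length L_e = K·L = 1 × 2.02 = 2.020 m
P_cr = π²EI / L_e² = π² × 204×10⁹ × 4.395×10^-7 / 2.020² = 2.168×10^5 N
Factor of safety n = P_cr / P = 216.84 / 122 = 1.78

n ≈ 1.78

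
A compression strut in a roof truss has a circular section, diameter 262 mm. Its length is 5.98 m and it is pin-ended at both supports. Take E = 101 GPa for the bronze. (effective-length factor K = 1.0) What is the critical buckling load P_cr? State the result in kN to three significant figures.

P_cr ≈ 6450 kN

I = πd⁴/64 = π×262⁴/64 = 2.313×10^8 mm⁴
I = 2.313×10^8 mm⁴ = 2.313×10^-4 m⁴
Effective length L_e = K·L = 1 × 5.98 = 5.980 m
P_cr = π²EI / L_e² = π² × 101×10⁹ × 2.313×10^-4 / 5.980² = 6.448×10^6 N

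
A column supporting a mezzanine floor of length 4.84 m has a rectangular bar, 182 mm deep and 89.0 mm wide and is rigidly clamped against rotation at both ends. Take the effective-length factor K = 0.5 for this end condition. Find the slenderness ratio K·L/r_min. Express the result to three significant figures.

λ ≈ 94.2

For a rectangle r_min = b/√12 = 89.0/√12 = 25.69 mm
L_e = K·L = 0.5 × 4.84 m = 2.420 m = 2420.0 mm
λ = L_e / r_min = 2420.0 / 25.69 = 94.2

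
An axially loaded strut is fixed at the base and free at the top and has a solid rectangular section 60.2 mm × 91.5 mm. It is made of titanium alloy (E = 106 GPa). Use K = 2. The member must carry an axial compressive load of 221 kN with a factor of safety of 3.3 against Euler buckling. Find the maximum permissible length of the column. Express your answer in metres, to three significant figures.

Buckling occurs about the weak axis: I_min = h·b³/12 with b = 60.2 mm (the shorter side).
I_min = 91.5×60.2³/12 = 1.664×10^6 mm⁴
I = 1.664×10^-6 m⁴
Required critical load P_cr = n·P = 3.3 × 221 = 729.3 kN = 7.293×10^5 N
From P_cr = π²EI/(K·L)²:  L = (1/K)·√(π²EI/P_cr) = (1/2)·√(π²×1.06×10^11×1.664×10^-6/7.293×10^5)
L = 0.772 m

L_max ≈ 0.772 m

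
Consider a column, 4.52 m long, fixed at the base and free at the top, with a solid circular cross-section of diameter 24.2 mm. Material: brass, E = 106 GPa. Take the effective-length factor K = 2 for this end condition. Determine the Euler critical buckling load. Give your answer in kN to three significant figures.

P_cr ≈ 0.216 kN

I = πd⁴/64 = π×24.2⁴/64 = 1.684×10^4 mm⁴
I = 1.684×10^4 mm⁴ = 1.684×10^-8 m⁴
Effective length L_e = K·L = 2 × 4.52 = 9.040 m
P_cr = π²EI / L_e² = π² × 106×10⁹ × 1.684×10^-8 / 9.040² = 215.5 N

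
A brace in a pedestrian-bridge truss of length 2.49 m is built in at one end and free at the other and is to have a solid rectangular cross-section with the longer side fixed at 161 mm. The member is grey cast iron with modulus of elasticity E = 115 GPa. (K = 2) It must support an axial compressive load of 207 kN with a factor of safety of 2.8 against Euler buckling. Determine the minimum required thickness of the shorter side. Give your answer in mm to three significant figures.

b ≈ 98.1 mm

Required P_cr = n·P = 2.8 × 207 = 579.6 kN
L_e = K·L = 2 × 2.49 = 4.980 m
Required I = P_cr·L_e²/(π²E) = 5.796×10^5 × 4.980² / (π² × 1.15×10^11) = 1.266×10^-5 m⁴
I_req = 1.266×10^7 mm⁴
Rectangle, weak axis: I_min = h·b³/12 with h = 161 mm fixed  ⇒  b = (12I/h)^(1/3) = 98.1 mm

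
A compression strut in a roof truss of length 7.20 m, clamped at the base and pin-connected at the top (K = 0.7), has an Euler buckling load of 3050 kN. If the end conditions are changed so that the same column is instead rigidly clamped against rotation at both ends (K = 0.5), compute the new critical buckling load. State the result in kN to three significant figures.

P_cr ∝ 1/K², so P_cr,new = P_cr,old × (K_old/K_new)² = 3050 × (0.7/0.5)²
= 3050 × 1.960 = 5980 kN

P_cr ≈ 5980 kN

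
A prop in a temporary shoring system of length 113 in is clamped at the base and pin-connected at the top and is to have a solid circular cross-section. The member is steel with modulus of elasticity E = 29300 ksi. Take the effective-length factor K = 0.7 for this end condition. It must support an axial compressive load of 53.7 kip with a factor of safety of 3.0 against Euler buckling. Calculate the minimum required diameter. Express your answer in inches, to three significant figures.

d ≈ 2.90 in

Required P_cr = n·P = 3.0 × 53.7 = 161.1 kip
L_e = K·L = 0.7 × 113 = 79.10 in
Required I = P_cr·L_e²/(π²E) = 1.611×10^5 × 79.10² / (π² × 2.93×10^7) = 3.486 in⁴
Solid circle: I = πd⁴/64  ⇒  d = (64I/π)^(1/4) = (64×3.486/π)^(1/4) = 2.90 in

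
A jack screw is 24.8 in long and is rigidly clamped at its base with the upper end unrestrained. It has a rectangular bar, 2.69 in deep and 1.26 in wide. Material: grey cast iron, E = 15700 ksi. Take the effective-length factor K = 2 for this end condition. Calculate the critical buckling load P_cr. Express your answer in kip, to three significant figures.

P_cr ≈ 28.2 kip

Buckling occurs about the weak axis: I_min = h·b³/12 with b = 1.26 in (the shorter side).
I_min = 2.69×1.26³/12 = 0.4484 in⁴
Effective length L_e = K·L = 2 × 24.8 = 49.60 in
P_cr = π²EI / L_e² = π² × 15700×10³ × 0.4484 / 49.60² = 2.824×10^4 lb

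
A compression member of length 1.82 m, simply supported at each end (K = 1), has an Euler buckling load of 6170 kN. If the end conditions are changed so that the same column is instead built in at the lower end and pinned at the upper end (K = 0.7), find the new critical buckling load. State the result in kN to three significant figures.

P_cr ≈ 12600 kN

P_cr ∝ 1/K², so P_cr,new = P_cr,old × (K_old/K_new)² = 6170 × (1/0.7)²
= 6170 × 2.041 = 12600 kN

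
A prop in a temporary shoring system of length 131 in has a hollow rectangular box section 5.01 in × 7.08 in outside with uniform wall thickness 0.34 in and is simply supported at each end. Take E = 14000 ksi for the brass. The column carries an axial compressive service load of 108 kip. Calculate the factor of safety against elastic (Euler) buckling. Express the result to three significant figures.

n ≈ 2.30

Inner dimensions: h_i = 7.08 − 2×0.34 = 6.400 in, b_i = 5.01 − 2×0.34 = 4.330 in
Weak-axis I_min = (h_o·b_o³ − h_i·b_i³)/12 with b_o = 5.01, b_i = 4.330 in (shorter outer/inner sides).
I_min = (7.08×5.01³ − 6.400×4.330³)/12 = 30.90 in⁴
Effective length L_e = K·L = 1 × 131 = 131.0 in
P_cr = π²EI / L_e² = π² × 14000×10³ × 30.90 / 131.0² = 2.488×10^5 lb
Factor of safety n = P_cr / P = 248.76 / 108 = 2.30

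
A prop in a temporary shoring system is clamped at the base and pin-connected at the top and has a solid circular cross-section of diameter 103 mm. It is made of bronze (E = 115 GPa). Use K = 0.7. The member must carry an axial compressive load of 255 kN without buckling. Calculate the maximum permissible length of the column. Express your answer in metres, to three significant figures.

L_max ≈ 7.08 m

I = πd⁴/64 = π×103⁴/64 = 5.525×10^6 mm⁴
I = 5.525×10^-6 m⁴
At the buckling limit P_cr = P = 2.550×10^5 N
From P_cr = π²EI/(K·L)²:  L = (1/K)·√(π²EI/P_cr) = (1/0.7)·√(π²×1.15×10^11×5.525×10^-6/2.550×10^5)
L = 7.08 m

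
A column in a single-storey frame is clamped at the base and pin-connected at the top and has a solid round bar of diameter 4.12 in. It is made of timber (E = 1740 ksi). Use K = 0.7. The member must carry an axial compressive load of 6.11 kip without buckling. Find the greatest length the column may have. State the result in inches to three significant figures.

L_max ≈ 285 in

I = πd⁴/64 = π×4.12⁴/64 = 14.14 in⁴
At the buckling limit P_cr = P = 6.110×10^3 lb
From P_cr = π²EI/(K·L)²:  L = (1/K)·√(π²EI/P_cr) = (1/0.7)·√(π²×1.74×10^6×14.14/6.110×10^3)
L = 285 in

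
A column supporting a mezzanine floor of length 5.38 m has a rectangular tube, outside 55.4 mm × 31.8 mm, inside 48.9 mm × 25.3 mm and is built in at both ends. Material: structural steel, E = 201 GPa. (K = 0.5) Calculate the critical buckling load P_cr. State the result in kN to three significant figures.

P_cr ≈ 22.6 kN

Weak-axis I_min = (h_o·b_o³ − h_i·b_i³)/12 with b_o = 31.8, b_i = 25.30 mm (shorter outer/inner sides).
I_min = (55.4×31.8³ − 48.90×25.30³)/12 = 8.247×10^4 mm⁴
I = 8.247×10^4 mm⁴ = 8.247×10^-8 m⁴
Effective length L_e = K·L = 0.5 × 5.38 = 2.690 m
P_cr = π²EI / L_e² = π² × 201×10⁹ × 8.247×10^-8 / 2.690² = 2.261×10^4 N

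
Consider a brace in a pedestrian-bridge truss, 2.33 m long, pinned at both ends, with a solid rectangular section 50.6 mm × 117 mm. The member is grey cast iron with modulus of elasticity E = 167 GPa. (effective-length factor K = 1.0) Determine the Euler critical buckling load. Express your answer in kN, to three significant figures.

Buckling occurs about the weak axis: I_min = h·b³/12 with b = 50.6 mm (the shorter side).
I_min = 117×50.6³/12 = 1.263×10^6 mm⁴
I = 1.263×10^6 mm⁴ = 1.263×10^-6 m⁴
Effective length L_e = K·L = 1 × 2.33 = 2.330 m
P_cr = π²EI / L_e² = π² × 167×10⁹ × 1.263×10^-6 / 2.330² = 3.835×10^5 N

P_cr ≈ 383 kN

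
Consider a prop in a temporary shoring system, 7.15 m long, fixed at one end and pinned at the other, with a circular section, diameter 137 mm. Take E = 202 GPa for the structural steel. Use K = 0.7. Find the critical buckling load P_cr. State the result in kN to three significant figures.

P_cr ≈ 1380 kN

I = πd⁴/64 = π×137⁴/64 = 1.729×10^7 mm⁴
I = 1.729×10^7 mm⁴ = 1.729×10^-5 m⁴
Effective length L_e = K·L = 0.7 × 7.15 = 5.005 m
P_cr = π²EI / L_e² = π² × 202×10⁹ × 1.729×10^-5 / 5.005² = 1.376×10^6 N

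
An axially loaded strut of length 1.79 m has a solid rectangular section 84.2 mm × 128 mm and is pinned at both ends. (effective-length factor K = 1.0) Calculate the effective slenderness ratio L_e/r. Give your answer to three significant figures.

Buckling occurs about the weak axis: I_min = h·b³/12 with b = 84.2 mm (the shorter side).
I_min = 128×84.2³/12 = 6.367×10^6 mm⁴
A = 1.078×10^4 mm²;  r_min = √(I/A) = √(6.367×10^6/1.078×10^4) = 24.31 mm
L_e = K·L = 1 × 1.79 m = 1.790 m = 1790.0 mm
λ = L_e / r_min = 1790.0 / 24.31 = 73.6

λ ≈ 73.6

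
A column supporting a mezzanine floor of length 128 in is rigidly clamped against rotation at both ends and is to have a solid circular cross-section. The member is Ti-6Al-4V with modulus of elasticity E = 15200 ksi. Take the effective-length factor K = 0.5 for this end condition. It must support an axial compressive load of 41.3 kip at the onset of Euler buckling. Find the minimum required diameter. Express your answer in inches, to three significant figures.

L_e = K·L = 0.5 × 128 = 64.00 in
Required I = P_cr·L_e²/(π²E) = 4.130×10^4 × 64.00² / (π² × 1.52×10^7) = 1.128 in⁴
Solid circle: I = πd⁴/64  ⇒  d = (64I/π)^(1/4) = (64×1.128/π)^(1/4) = 2.19 in

d ≈ 2.19 in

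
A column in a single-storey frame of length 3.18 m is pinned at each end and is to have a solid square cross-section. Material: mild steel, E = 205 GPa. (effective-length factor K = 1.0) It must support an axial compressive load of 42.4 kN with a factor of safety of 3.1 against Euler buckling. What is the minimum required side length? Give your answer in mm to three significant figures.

a ≈ 53.0 mm

Required P_cr = n·P = 3.1 × 42.4 = 131.4 kN
L_e = K·L = 1 × 3.18 = 3.180 m
Required I = P_cr·L_e²/(π²E) = 1.314×10^5 × 3.180² / (π² × 2.05×10^11) = 6.569×10^-7 m⁴
I_req = 6.569×10^5 mm⁴
Solid square: I = a⁴/12  ⇒  a = (12I)^(1/4) = (12×6.569×10^5)^(1/4) = 53.0 mm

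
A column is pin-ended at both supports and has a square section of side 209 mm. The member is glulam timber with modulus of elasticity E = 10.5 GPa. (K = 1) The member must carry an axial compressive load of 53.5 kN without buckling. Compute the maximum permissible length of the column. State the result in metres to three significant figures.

L_max ≈ 17.5 m

I = a⁴/12 = 209⁴/12 = 1.590×10^8 mm⁴
I = 1.590×10^-4 m⁴
At the buckling limit P_cr = P = 5.350×10^4 N
From P_cr = π²EI/(K·L)²:  L = (1/K)·√(π²EI/P_cr) = (1/1)·√(π²×1.05×10^10×1.590×10^-4/5.350×10^4)
L = 17.5 m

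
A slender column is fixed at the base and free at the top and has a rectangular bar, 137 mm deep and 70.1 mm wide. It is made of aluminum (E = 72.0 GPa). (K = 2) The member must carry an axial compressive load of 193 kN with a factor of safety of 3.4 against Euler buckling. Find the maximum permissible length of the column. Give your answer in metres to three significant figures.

Buckling occurs about the weak axis: I_min = h·b³/12 with b = 70.1 mm (the shorter side).
I_min = 137×70.1³/12 = 3.933×10^6 mm⁴
I = 3.933×10^-6 m⁴
Required critical load P_cr = n·P = 3.4 × 193 = 656.2 kN = 6.562×10^5 N
From P_cr = π²EI/(K·L)²:  L = (1/K)·√(π²EI/P_cr) = (1/2)·√(π²×7.20×10^10×3.933×10^-6/6.562×10^5)
L = 1.03 m

L_max ≈ 1.03 m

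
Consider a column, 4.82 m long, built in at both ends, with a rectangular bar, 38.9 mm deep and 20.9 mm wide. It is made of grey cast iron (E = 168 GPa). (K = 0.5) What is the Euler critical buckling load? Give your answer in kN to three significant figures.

Buckling occurs about the weak axis: I_min = h·b³/12 with b = 20.9 mm (the shorter side).
I_min = 38.9×20.9³/12 = 2.959×10^4 mm⁴
I = 2.959×10^4 mm⁴ = 2.959×10^-8 m⁴
Effective length L_e = K·L = 0.5 × 4.82 = 2.410 m
P_cr = π²EI / L_e² = π² × 168×10⁹ × 2.959×10^-8 / 2.410² = 8.449×10^3 N

P_cr ≈ 8.45 kN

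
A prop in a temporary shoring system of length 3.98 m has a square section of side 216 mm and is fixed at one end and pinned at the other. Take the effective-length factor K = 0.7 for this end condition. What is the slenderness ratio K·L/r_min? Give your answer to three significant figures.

λ ≈ 44.7

For a square r = a/√12 = 216/√12 = 62.35 mm
L_e = K·L = 0.7 × 3.98 m = 2.786 m = 2786.0 mm
λ = L_e / r_min = 2786.0 / 62.35 = 44.7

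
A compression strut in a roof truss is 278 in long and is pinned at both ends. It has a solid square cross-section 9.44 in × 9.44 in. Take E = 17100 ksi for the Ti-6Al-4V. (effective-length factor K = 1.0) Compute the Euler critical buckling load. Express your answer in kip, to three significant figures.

I = a⁴/12 = 9.44⁴/12 = 661.8 in⁴
Effective length L_e = K·L = 1 × 278 = 278.0 in
P_cr = π²EI / L_e² = π² × 17100×10³ × 661.8 / 278.0² = 1.445×10^6 lb

P_cr ≈ 1450 kip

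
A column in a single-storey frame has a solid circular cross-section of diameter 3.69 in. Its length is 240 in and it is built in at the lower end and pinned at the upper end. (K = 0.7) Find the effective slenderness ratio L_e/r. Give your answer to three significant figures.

λ ≈ 182

I = πd⁴/64 = π×3.69⁴/64 = 9.101 in⁴
A = 10.69 in²;  r_min = √(I/A) = √(9.101/10.69) = 0.9225 in
L_e = K·L = 0.7 × 240 = 168.0 in
λ = L_e / r_min = 168.00 / 0.9225 = 182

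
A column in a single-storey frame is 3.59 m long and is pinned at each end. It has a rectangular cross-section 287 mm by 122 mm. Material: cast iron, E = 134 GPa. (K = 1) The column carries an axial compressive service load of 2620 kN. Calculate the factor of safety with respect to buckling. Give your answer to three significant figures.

n ≈ 1.70

Buckling occurs about the weak axis: I_min = h·b³/12 with b = 122 mm (the shorter side).
I_min = 287×122³/12 = 4.343×10^7 mm⁴
I = 4.343×10^7 mm⁴ = 4.343×10^-5 m⁴
Effective length L_e = K·L = 1 × 3.59 = 3.590 m
P_cr = π²EI / L_e² = π² × 134×10⁹ × 4.343×10^-5 / 3.590² = 4.457×10^6 N
Factor of safety n = P_cr / P = 4456.5 / 2620 = 1.70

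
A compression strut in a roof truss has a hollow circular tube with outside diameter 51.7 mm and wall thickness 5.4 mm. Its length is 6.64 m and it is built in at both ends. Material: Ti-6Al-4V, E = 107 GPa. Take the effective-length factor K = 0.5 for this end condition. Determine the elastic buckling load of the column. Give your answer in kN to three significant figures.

P_cr ≈ 20.4 kN

Inner diameter d_i = 51.7 − 2×5.4 = 40.90 mm
I = π(d_o⁴ − d_i⁴)/64 = π(51.7⁴ − 40.90⁴)/64 = 2.133×10^5 mm⁴
I = 2.133×10^5 mm⁴ = 2.133×10^-7 m⁴
Effective length L_e = K·L = 0.5 × 6.64 = 3.320 m
P_cr = π²EI / L_e² = π² × 107×10⁹ × 2.133×10^-7 / 3.320² = 2.044×10^4 N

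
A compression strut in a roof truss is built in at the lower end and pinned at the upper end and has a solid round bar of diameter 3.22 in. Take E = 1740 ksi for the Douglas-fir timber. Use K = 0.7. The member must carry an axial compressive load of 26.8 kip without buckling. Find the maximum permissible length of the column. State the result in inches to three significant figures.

L_max ≈ 83.1 in

I = πd⁴/64 = π×3.22⁴/64 = 5.277 in⁴
At the buckling limit P_cr = P = 2.680×10^4 lb
From P_cr = π²EI/(K·L)²:  L = (1/K)·√(π²EI/P_cr) = (1/0.7)·√(π²×1.74×10^6×5.277/2.680×10^4)
L = 83.1 in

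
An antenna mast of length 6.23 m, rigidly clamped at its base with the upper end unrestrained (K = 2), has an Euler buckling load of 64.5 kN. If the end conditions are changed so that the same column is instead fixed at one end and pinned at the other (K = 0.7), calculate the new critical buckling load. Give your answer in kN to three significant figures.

P_cr ∝ 1/K², so P_cr,new = P_cr,old × (K_old/K_new)² = 64.5 × (2/0.7)²
= 64.5 × 8.163 = 527 kN

P_cr ≈ 527 kN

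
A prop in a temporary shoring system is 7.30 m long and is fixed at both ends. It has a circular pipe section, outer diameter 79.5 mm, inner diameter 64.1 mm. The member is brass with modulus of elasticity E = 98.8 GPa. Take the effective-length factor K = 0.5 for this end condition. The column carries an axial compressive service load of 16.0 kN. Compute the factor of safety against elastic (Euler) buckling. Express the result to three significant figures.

d_o = 79.5 mm, d_i = 64.1 mm
I = π(d_o⁴ − d_i⁴)/64 = π(79.5⁴ − 64.10⁴)/64 = 1.132×10^6 mm⁴
I = 1.132×10^6 mm⁴ = 1.132×10^-6 m⁴
Effective length L_e = K·L = 0.5 × 7.30 = 3.650 m
P_cr = π²EI / L_e² = π² × 98.8×10⁹ × 1.132×10^-6 / 3.650² = 8.286×10^4 N
Factor of safety n = P_cr / P = 82.863 / 16.0 = 5.18

n ≈ 5.18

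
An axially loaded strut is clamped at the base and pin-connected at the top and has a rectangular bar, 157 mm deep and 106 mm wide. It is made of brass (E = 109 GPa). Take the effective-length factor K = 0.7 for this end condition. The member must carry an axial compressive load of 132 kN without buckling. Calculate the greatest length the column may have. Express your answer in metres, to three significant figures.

L_max ≈ 16.1 m

Buckling occurs about the weak axis: I_min = h·b³/12 with b = 106 mm (the shorter side).
I_min = 157×106³/12 = 1.558×10^7 mm⁴
I = 1.558×10^-5 m⁴
At the buckling limit P_cr = P = 1.320×10^5 N
From P_cr = π²EI/(K·L)²:  L = (1/K)·√(π²EI/P_cr) = (1/0.7)·√(π²×1.09×10^11×1.558×10^-5/1.320×10^5)
L = 16.1 m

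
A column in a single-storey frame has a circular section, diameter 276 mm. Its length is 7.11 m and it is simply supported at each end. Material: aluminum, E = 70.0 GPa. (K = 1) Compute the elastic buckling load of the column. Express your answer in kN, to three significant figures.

I = πd⁴/64 = π×276⁴/64 = 2.848×10^8 mm⁴
I = 2.848×10^8 mm⁴ = 2.848×10^-4 m⁴
Effective length L_e = K·L = 1 × 7.11 = 7.110 m
P_cr = π²EI / L_e² = π² × 70.0×10⁹ × 2.848×10^-4 / 7.110² = 3.893×10^6 N

P_cr ≈ 3890 kN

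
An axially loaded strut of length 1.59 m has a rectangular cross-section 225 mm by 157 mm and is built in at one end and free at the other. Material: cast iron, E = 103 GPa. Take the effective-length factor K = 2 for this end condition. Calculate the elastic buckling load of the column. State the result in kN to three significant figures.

Buckling occurs about the weak axis: I_min = h·b³/12 with b = 157 mm (the shorter side).
I_min = 225×157³/12 = 7.256×10^7 mm⁴
I = 7.256×10^7 mm⁴ = 7.256×10^-5 m⁴
Effective length L_e = K·L = 2 × 1.59 = 3.180 m
P_cr = π²EI / L_e² = π² × 103×10⁹ × 7.256×10^-5 / 3.180² = 7.294×10^6 N

P_cr ≈ 7290 kN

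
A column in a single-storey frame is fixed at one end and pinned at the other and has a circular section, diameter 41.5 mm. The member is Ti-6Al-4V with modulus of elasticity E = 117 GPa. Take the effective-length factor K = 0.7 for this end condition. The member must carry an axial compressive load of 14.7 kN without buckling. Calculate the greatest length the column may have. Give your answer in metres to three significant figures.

L_max ≈ 4.83 m

I = πd⁴/64 = π×41.5⁴/64 = 1.456×10^5 mm⁴
I = 1.456×10^-7 m⁴
At the buckling limit P_cr = P = 1.470×10^4 N
From P_cr = π²EI/(K·L)²:  L = (1/K)·√(π²EI/P_cr) = (1/0.7)·√(π²×1.17×10^11×1.456×10^-7/1.470×10^4)
L = 4.83 m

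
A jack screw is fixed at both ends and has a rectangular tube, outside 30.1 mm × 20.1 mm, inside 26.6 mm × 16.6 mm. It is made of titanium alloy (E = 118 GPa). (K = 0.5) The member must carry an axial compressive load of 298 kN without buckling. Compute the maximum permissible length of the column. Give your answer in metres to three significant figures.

L_max ≈ 0.400 m

Weak-axis I_min = (h_o·b_o³ − h_i·b_i³)/12 with b_o = 20.1, b_i = 16.60 mm (shorter outer/inner sides).
I_min = (30.1×20.1³ − 26.60×16.60³)/12 = 1.023×10^4 mm⁴
I = 1.023×10^-8 m⁴
At the buckling limit P_cr = P = 2.980×10^5 N
From P_cr = π²EI/(K·L)²:  L = (1/K)·√(π²EI/P_cr) = (1/0.5)·√(π²×1.18×10^11×1.023×10^-8/2.980×10^5)
L = 0.400 m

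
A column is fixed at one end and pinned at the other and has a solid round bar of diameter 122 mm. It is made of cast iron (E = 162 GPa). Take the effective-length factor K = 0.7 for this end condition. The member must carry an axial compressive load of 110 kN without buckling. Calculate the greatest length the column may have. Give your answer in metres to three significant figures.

L_max ≈ 18.0 m

I = πd⁴/64 = π×122⁴/64 = 1.087×10^7 mm⁴
I = 1.087×10^-5 m⁴
At the buckling limit P_cr = P = 1.100×10^5 N
From P_cr = π²EI/(K·L)²:  L = (1/K)·√(π²EI/P_cr) = (1/0.7)·√(π²×1.62×10^11×1.087×10^-5/1.100×10^5)
L = 18.0 m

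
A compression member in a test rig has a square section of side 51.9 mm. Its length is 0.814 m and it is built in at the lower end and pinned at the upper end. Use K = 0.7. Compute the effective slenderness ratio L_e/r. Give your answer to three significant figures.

I = a⁴/12 = 51.9⁴/12 = 6.046×10^5 mm⁴
A = 2.694×10^3 mm²;  r_min = √(I/A) = √(6.046×10^5/2.694×10^3) = 14.98 mm
L_e = K·L = 0.7 × 0.814 m = 0.5698 m = 569.80 mm
λ = L_e / r_min = 569.80 / 14.98 = 38.0

λ ≈ 38.0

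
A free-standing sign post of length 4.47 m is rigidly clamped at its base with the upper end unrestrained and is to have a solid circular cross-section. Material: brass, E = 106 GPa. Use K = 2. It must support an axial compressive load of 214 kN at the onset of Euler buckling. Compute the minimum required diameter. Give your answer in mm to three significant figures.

L_e = K·L = 2 × 4.47 = 8.940 m
Required I = P_cr·L_e²/(π²E) = 2.140×10^5 × 8.940² / (π² × 1.06×10^11) = 1.635×10^-5 m⁴
I_req = 1.635×10^7 mm⁴
Solid circle: I = πd⁴/64  ⇒  d = (64I/π)^(1/4) = (64×1.635×10^7/π)^(1/4) = 135 mm

d ≈ 135 mm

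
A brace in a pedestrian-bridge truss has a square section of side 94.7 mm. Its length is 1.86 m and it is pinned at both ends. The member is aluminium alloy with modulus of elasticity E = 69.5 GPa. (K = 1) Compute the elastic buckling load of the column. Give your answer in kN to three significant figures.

I = a⁴/12 = 94.7⁴/12 = 6.702×10^6 mm⁴
I = 6.702×10^6 mm⁴ = 6.702×10^-6 m⁴
Effective length L_e = K·L = 1 × 1.86 = 1.860 m
P_cr = π²EI / L_e² = π² × 69.5×10⁹ × 6.702×10^-6 / 1.860² = 1.329×10^6 N

P_cr ≈ 1330 kN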